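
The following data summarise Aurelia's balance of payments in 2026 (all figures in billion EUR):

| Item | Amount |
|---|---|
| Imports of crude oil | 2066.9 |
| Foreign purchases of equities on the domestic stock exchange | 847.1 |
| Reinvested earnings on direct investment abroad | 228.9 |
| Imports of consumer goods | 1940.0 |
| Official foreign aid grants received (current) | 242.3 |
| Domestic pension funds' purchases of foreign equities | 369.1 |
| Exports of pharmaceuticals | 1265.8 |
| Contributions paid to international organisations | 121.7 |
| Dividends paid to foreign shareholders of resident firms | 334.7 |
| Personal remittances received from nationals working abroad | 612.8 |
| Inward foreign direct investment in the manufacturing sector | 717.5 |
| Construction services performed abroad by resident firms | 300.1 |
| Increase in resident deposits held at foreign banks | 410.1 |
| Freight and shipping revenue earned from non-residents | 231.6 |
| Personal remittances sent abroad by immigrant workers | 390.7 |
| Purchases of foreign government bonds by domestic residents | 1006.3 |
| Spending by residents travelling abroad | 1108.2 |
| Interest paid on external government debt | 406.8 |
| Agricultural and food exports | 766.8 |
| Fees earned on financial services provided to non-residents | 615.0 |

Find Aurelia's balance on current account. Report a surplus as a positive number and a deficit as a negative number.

-2105.7

Goods: 766.8 - 1940.0 - 2066.9 + 1265.8 = -1974.3
Services: 300.1 + 231.6 - 1108.2 + 615.0 = 38.5
Primary income: -406.8 + 228.9 - 334.7 = -512.6
Secondary income: 242.3 - 121.7 + 612.8 - 390.7 = 342.7
Current account = (-1974.3) + 38.5 + (-512.6) + 342.7 = -2105.7
(Excluded from the current account — financial account: foreign purchases of equities on the domestic stock exchange 847.1, domestic pension funds' purchases of foreign equities 369.1, inward foreign direct investment in the manufacturing sector 717.5, increase in resident deposits held at foreign banks 410.1, purchases of foreign government bonds by domestic residents 1006.3.)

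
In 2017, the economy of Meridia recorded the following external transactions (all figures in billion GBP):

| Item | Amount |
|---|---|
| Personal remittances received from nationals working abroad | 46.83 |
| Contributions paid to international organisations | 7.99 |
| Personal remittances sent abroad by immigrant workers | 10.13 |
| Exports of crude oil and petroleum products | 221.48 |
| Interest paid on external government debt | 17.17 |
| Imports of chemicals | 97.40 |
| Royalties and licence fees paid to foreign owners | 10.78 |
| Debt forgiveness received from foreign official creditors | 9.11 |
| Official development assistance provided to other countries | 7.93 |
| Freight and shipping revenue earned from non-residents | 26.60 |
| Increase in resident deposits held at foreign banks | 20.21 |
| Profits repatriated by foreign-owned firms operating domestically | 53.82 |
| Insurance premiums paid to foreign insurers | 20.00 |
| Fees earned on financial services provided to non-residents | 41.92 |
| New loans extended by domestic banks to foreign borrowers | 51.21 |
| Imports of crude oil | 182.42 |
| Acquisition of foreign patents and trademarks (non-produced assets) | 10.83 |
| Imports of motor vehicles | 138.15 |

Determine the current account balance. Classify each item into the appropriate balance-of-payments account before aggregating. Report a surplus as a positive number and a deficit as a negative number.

-208.96

Goods: -138.15 - 182.42 - 97.40 + 221.48 = -196.49
Services: -10.78 + 26.60 + 41.92 - 20.00 = 37.74
Primary income: -17.17 - 53.82 = -70.99
Secondary income: 46.83 - 7.93 - 10.13 - 7.99 = 20.78
Current account = (-196.49) + 37.74 + (-70.99) + 20.78 = -208.96
(Excluded from the current account — capital account: debt forgiveness received from foreign official creditors 9.11, acquisition of foreign patents and trademarks (non-produced assets) 10.83; financial account: increase in resident deposits held at foreign banks 20.21, new loans extended by domestic banks to foreign borrowers 51.21.)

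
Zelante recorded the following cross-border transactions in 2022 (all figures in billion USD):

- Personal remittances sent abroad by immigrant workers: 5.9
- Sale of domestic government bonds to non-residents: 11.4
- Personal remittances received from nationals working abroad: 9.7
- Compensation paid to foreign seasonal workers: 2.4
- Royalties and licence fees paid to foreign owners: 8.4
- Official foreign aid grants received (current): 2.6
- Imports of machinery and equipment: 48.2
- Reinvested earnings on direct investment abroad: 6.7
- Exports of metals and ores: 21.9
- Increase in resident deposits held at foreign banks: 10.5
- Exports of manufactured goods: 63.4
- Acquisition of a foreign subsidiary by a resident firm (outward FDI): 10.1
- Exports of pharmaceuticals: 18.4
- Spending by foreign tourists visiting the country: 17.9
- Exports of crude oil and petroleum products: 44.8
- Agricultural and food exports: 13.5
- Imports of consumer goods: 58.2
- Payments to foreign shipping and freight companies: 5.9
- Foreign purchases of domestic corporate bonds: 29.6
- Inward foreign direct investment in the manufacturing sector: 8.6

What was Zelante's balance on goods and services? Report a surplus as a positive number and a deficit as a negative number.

59.2

Goods: 13.5 + 44.8 - 48.2 + 18.4 - 58.2 + 21.9 + 63.4 = 55.6
Services: -5.9 - 8.4 + 17.9 = 3.6
Trade balance = 55.6 + 3.6 = 59.2
(Excluded from the trade balance — secondary income: personal remittances sent abroad by immigrant workers 5.9, personal remittances received from nationals working abroad 9.7, official foreign aid grants received (current) 2.6; financial account: sale of domestic government bonds to non-residents 11.4, increase in resident deposits held at foreign banks 10.5, acquisition of a foreign subsidiary by a resident firm (outward FDI) 10.1, foreign purchases of domestic corporate bonds 29.6, inward foreign direct investment in the manufacturing sector 8.6; primary income: compensation paid to foreign seasonal workers 2.4, reinvested earnings on direct investment abroad 6.7.)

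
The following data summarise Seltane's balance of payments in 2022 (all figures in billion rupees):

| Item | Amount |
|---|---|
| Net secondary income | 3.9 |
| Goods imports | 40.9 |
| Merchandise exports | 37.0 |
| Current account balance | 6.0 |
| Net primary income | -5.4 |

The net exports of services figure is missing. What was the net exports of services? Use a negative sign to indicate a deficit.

Current account = goods balance + services balance + net primary income + net secondary income
Sum of the known components = -5.4
Net exports of services = CA - (known components) = 6.0 - (-5.4) = 11.4

11.4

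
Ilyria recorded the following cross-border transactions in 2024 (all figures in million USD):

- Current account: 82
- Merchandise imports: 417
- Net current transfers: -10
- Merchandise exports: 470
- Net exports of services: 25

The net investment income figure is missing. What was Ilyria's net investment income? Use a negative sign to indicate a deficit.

14

Current account = goods balance + services balance + net primary income + net secondary income
Sum of the known components = 68
Net investment income = CA - (known components) = 82 - 68 = 14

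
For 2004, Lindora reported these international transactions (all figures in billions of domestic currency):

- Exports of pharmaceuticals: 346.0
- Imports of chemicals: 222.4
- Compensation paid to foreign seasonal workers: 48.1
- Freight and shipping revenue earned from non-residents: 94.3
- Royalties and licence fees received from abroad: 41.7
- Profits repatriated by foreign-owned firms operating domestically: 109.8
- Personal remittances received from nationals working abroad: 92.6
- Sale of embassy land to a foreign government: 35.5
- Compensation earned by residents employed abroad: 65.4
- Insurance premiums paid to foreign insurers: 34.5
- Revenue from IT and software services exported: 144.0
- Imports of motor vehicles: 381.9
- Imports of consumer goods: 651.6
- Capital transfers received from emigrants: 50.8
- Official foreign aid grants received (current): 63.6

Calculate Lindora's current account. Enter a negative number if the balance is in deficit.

Goods: -222.4 - 381.9 - 651.6 + 346.0 = -909.9
Services: 41.7 + 94.3 + 144.0 - 34.5 = 245.5
Primary income: -48.1 - 109.8 + 65.4 = -92.5
Secondary income: 63.6 + 92.6 = 156.2
Current account = (-909.9) + 245.5 + (-92.5) + 156.2 = -600.7
(Excluded from the current account — capital account: sale of embassy land to a foreign government 35.5, capital transfers received from emigrants 50.8.)

-600.7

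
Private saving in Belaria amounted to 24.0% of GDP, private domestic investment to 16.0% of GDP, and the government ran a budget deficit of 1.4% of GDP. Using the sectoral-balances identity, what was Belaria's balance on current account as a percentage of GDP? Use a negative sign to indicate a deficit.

By the sectoral-balances identity, CA = (S_private - I) + (T - G).
Private balance = 24.0 - 16.0 = 8.0
Government balance (T - G) = -1.4
CA = 8.0 + (-1.4) = 6.6

6.6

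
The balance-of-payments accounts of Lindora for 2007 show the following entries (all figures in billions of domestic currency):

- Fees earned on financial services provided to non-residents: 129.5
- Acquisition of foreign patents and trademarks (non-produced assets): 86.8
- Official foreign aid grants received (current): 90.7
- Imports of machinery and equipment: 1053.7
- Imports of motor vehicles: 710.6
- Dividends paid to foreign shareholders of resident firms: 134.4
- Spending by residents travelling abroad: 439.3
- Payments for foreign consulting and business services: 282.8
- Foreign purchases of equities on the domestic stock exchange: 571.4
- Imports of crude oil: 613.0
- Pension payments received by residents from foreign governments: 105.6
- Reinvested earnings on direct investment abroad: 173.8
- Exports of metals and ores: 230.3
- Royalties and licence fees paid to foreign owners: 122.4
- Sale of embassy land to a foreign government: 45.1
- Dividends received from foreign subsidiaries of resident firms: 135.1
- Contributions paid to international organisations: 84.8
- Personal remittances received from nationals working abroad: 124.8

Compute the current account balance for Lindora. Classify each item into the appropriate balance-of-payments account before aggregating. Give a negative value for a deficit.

-2451.2

Goods: -710.6 + 230.3 - 613.0 - 1053.7 = -2147.0
Services: -122.4 + 129.5 - 439.3 - 282.8 = -715.0
Primary income: 135.1 - 134.4 + 173.8 = 174.5
Secondary income: -84.8 + 105.6 + 90.7 + 124.8 = 236.3
Current account = (-2147.0) + (-715.0) + 174.5 + 236.3 = -2451.2
(Excluded from the current account — capital account: acquisition of foreign patents and trademarks (non-produced assets) 86.8, sale of embassy land to a foreign government 45.1; financial account: foreign purchases of equities on the domestic stock exchange 571.4.)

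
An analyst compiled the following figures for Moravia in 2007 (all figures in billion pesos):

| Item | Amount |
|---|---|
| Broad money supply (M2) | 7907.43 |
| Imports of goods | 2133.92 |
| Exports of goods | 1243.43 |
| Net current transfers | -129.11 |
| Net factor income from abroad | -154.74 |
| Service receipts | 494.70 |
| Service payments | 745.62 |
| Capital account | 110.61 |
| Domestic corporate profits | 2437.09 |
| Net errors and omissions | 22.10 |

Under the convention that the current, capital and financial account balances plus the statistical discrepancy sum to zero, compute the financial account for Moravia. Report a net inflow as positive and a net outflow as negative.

Goods balance = 1243.43 - 2133.92 = -890.49
Services balance = 494.70 - 745.62 = -250.92
Trade balance (goods + services) = -890.49 + (-250.92) = -1141.41
Net primary income = -154.74
Net secondary income = -129.11
Current account = -1141.41 + (-154.74) + (-129.11) = -1425.26
Financial account = -(-1425.26 + 110.61 + 22.10) = 1292.55

1292.55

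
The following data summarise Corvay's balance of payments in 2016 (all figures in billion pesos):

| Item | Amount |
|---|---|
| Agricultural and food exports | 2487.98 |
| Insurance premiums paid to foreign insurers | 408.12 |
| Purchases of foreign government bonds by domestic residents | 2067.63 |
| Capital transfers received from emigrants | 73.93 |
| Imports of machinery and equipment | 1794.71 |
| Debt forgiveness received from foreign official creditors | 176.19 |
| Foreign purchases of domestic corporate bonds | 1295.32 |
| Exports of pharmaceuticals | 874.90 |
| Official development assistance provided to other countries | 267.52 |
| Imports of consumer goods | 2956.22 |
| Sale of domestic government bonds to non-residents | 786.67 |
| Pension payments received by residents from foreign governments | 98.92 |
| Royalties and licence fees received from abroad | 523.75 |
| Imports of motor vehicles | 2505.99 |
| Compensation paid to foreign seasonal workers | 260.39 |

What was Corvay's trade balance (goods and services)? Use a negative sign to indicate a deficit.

-3778.41

Goods: -2956.22 - 2505.99 + 2487.98 + 874.90 - 1794.71 = -3894.04
Services: 523.75 - 408.12 = 115.63
Trade balance = -3894.04 + 115.63 = -3778.41
(Excluded from the trade balance — financial account: purchases of foreign government bonds by domestic residents 2067.63, foreign purchases of domestic corporate bonds 1295.32, sale of domestic government bonds to non-residents 786.67; capital account: capital transfers received from emigrants 73.93, debt forgiveness received from foreign official creditors 176.19; secondary income: official development assistance provided to other countries 267.52, pension payments received by residents from foreign governments 98.92; primary income: compensation paid to foreign seasonal workers 260.39.)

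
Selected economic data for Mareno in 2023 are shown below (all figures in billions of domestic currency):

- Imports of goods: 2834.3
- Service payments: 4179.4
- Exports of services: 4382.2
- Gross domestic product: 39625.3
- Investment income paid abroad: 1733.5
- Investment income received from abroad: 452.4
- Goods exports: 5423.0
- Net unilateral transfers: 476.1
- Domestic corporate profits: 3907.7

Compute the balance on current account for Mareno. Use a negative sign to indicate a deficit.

1986.5

Goods balance = 5423.0 - 2834.3 = 2588.7
Services balance = 4382.2 - 4179.4 = 202.8
Trade balance (goods + services) = 2588.7 + 202.8 = 2791.5
Net primary income = 452.4 - 1733.5 = -1281.1
Net secondary income = 476.1
Current account = 2791.5 + (-1281.1) + 476.1 = 1986.5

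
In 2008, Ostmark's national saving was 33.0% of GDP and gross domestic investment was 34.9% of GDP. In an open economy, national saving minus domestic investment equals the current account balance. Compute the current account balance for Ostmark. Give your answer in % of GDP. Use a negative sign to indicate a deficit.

CA = S - I = 33.0 - 34.9 = -1.9

-1.9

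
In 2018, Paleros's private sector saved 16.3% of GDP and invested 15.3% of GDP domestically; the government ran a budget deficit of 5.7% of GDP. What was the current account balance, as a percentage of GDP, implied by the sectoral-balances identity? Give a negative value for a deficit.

-4.7

By the sectoral-balances identity, CA = (S_private - I) + (T - G).
Private balance = 16.3 - 15.3 = 1.0
Government balance (T - G) = -5.7
CA = 1.0 + (-5.7) = -4.7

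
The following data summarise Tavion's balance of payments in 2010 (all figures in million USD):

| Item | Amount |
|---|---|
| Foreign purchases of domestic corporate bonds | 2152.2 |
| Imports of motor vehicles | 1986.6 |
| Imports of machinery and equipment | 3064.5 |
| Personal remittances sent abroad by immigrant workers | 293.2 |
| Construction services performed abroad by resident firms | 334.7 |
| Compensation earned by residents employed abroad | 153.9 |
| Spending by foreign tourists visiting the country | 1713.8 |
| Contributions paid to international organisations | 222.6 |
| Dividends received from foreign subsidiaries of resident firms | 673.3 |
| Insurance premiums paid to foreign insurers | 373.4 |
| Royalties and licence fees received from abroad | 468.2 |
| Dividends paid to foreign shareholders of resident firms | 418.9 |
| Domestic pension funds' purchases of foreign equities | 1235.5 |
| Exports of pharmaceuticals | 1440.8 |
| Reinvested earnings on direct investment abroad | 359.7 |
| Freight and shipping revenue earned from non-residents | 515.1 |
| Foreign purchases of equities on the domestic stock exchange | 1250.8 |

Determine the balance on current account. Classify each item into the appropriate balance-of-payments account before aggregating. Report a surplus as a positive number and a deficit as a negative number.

Goods: 1440.8 - 3064.5 - 1986.6 = -3610.3
Services: -373.4 + 1713.8 + 468.2 + 515.1 + 334.7 = 2658.4
Primary income: -418.9 + 359.7 + 153.9 + 673.3 = 768.0
Secondary income: -293.2 - 222.6 = -515.8
Current account = (-3610.3) + 2658.4 + 768.0 + (-515.8) = -699.7
(Excluded from the current account — financial account: foreign purchases of domestic corporate bonds 2152.2, domestic pension funds' purchases of foreign equities 1235.5, foreign purchases of equities on the domestic stock exchange 1250.8.)

-699.7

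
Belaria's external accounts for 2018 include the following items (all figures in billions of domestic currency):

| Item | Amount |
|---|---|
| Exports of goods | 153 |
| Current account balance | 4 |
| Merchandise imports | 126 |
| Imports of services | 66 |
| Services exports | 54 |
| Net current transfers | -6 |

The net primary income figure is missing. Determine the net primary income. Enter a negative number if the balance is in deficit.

Current account = goods balance + services balance + net primary income + net secondary income
Sum of the known components = 9
Net primary income = CA - (known components) = 4 - 9 = -5

-5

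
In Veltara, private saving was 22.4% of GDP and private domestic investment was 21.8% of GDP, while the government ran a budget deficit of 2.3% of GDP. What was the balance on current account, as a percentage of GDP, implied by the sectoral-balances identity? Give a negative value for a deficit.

By the sectoral-balances identity, CA = (S_private - I) + (T - G).
Private balance = 22.4 - 21.8 = 0.6
Government balance (T - G) = -2.3
CA = 0.6 + (-2.3) = -1.7

-1.7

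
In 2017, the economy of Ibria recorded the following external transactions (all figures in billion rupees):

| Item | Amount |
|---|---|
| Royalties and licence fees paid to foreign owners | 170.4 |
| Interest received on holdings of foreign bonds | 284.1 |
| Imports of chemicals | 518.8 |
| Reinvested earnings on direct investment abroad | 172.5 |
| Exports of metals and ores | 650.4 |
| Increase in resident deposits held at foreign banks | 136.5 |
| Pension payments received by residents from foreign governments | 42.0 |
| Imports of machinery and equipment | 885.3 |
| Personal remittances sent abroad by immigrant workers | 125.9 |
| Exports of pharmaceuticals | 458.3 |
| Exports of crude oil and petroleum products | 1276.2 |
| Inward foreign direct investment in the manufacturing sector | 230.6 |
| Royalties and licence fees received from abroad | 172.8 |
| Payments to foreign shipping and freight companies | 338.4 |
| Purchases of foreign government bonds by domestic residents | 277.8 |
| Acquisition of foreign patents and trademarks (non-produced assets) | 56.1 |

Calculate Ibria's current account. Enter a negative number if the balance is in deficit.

1017.5

Goods: -885.3 + 650.4 + 1276.2 + 458.3 - 518.8 = 980.8
Services: -170.4 - 338.4 + 172.8 = -336.0
Primary income: 172.5 + 284.1 = 456.6
Secondary income: 42.0 - 125.9 = -83.9
Current account = 980.8 + (-336.0) + 456.6 + (-83.9) = 1017.5
(Excluded from the current account — financial account: increase in resident deposits held at foreign banks 136.5, inward foreign direct investment in the manufacturing sector 230.6, purchases of foreign government bonds by domestic residents 277.8; capital account: acquisition of foreign patents and trademarks (non-produced assets) 56.1.)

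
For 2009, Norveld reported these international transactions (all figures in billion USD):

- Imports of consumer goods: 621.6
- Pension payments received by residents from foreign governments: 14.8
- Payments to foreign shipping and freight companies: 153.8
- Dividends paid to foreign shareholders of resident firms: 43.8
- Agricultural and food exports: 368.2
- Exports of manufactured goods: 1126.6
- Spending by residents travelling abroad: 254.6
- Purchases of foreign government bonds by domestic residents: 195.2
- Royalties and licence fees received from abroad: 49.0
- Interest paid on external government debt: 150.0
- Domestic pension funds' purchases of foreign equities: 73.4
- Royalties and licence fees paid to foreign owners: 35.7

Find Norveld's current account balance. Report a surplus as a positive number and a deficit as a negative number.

299.1

Goods: 368.2 - 621.6 + 1126.6 = 873.2
Services: -153.8 + 49.0 - 35.7 - 254.6 = -395.1
Primary income: -150.0 - 43.8 = -193.8
Secondary income: 14.8
Current account = 873.2 + (-395.1) + (-193.8) + 14.8 = 299.1
(Excluded from the current account — financial account: purchases of foreign government bonds by domestic residents 195.2, domestic pension funds' purchases of foreign equities 73.4.)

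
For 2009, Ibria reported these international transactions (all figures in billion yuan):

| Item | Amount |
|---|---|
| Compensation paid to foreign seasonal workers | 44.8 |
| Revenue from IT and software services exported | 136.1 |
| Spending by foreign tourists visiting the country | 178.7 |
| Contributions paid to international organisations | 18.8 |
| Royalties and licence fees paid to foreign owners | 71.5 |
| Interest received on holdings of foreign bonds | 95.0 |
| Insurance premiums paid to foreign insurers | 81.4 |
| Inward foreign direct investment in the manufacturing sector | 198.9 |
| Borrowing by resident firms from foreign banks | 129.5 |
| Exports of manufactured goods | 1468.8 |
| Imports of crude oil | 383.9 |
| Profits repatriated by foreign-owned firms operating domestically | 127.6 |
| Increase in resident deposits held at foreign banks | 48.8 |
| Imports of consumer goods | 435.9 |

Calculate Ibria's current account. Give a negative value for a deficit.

714.7

Goods: -383.9 - 435.9 + 1468.8 = 649.0
Services: -71.5 + 136.1 - 81.4 + 178.7 = 161.9
Primary income: 95.0 - 127.6 - 44.8 = -77.4
Secondary income: -18.8
Current account = 649.0 + 161.9 + (-77.4) + (-18.8) = 714.7
(Excluded from the current account — financial account: inward foreign direct investment in the manufacturing sector 198.9, borrowing by resident firms from foreign banks 129.5, increase in resident deposits held at foreign banks 48.8.)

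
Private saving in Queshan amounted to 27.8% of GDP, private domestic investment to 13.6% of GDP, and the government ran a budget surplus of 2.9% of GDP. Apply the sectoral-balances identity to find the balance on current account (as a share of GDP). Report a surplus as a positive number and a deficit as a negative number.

By the sectoral-balances identity, CA = (S_private - I) + (T - G).
Private balance = 27.8 - 13.6 = 14.2
Government balance (T - G) = 2.9
CA = 14.2 + 2.9 = 17.1

17.1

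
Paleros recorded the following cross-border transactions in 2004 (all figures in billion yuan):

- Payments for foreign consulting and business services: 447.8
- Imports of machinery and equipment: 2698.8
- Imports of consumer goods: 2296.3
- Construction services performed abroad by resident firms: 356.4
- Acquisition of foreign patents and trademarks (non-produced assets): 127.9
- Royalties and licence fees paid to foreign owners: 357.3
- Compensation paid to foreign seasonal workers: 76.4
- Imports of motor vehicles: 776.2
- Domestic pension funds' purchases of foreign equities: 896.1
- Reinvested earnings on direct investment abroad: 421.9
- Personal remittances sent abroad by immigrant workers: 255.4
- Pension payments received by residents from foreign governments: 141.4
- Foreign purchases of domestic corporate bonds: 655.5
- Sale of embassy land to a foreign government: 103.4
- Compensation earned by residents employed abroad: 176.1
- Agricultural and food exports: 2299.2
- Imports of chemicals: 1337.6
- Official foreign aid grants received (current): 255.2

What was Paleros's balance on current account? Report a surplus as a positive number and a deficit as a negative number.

-4595.6

Goods: -1337.6 - 2296.3 + 2299.2 - 2698.8 - 776.2 = -4809.7
Services: -357.3 + 356.4 - 447.8 = -448.7
Primary income: -76.4 + 421.9 + 176.1 = 521.6
Secondary income: 255.2 - 255.4 + 141.4 = 141.2
Current account = (-4809.7) + (-448.7) + 521.6 + 141.2 = -4595.6
(Excluded from the current account — capital account: acquisition of foreign patents and trademarks (non-produced assets) 127.9, sale of embassy land to a foreign government 103.4; financial account: domestic pension funds' purchases of foreign equities 896.1, foreign purchases of domestic corporate bonds 655.5.)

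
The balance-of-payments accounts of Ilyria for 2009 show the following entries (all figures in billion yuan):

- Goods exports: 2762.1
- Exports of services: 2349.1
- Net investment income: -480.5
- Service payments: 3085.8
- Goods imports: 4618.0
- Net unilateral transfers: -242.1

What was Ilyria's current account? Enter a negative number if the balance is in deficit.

-3315.2

Goods balance = 2762.1 - 4618.0 = -1855.9
Services balance = 2349.1 - 3085.8 = -736.7
Trade balance (goods + services) = -1855.9 + (-736.7) = -2592.6
Net primary income = -480.5
Net secondary income = -242.1
Current account = -2592.6 + (-480.5) + (-242.1) = -3315.2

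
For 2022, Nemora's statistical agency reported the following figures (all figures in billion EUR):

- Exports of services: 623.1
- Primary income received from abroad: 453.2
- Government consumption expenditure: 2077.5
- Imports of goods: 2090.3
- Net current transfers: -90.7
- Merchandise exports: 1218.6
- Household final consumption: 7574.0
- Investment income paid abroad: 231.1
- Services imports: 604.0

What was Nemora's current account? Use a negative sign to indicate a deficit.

Goods balance = 1218.6 - 2090.3 = -871.7
Services balance = 623.1 - 604.0 = 19.1
Trade balance (goods + services) = -871.7 + 19.1 = -852.6
Net primary income = 453.2 - 231.1 = 222.1
Net secondary income = -90.7
Current account = -852.6 + 222.1 + (-90.7) = -721.2

-721.2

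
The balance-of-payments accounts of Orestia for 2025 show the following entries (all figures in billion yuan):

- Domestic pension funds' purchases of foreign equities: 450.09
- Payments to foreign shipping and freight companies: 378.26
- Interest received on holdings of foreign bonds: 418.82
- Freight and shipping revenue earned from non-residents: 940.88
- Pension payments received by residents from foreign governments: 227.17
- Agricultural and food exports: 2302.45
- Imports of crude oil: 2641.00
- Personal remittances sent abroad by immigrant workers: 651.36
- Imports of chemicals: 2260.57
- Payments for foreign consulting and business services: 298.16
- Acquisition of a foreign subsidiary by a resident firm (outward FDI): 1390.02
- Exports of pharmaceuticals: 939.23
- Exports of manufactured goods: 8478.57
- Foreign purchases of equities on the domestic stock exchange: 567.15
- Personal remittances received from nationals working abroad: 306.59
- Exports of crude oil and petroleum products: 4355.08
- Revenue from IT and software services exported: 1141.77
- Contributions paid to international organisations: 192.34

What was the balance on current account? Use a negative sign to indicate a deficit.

12688.87

Goods: -2641.00 + 4355.08 + 8478.57 + 2302.45 - 2260.57 + 939.23 = 11173.76
Services: -378.26 + 1141.77 - 298.16 + 940.88 = 1406.23
Primary income: 418.82
Secondary income: -651.36 + 306.59 + 227.17 - 192.34 = -309.94
Current account = 11173.76 + 1406.23 + 418.82 + (-309.94) = 12688.87
(Excluded from the current account — financial account: domestic pension funds' purchases of foreign equities 450.09, acquisition of a foreign subsidiary by a resident firm (outward FDI) 1390.02, foreign purchases of equities on the domestic stock exchange 567.15.)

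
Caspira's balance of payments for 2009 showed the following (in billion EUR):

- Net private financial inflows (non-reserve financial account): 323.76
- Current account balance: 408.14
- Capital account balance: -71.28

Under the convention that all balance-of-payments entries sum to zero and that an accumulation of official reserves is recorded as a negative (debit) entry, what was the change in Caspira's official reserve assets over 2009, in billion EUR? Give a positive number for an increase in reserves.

660.62

Official reserve transactions balance = -(408.14 + (-71.28) + 323.76) = -660.62
An accumulation of reserves is recorded as a debit (negative entry), so the change in the stock of reserves is the negative of that balance.
Change in official reserves = -(-660.62) = 660.62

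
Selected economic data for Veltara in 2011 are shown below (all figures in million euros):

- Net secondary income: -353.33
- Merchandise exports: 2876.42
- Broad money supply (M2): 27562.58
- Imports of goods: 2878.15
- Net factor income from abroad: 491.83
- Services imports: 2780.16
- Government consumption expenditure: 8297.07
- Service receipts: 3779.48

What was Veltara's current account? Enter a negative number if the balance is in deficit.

Goods balance = 2876.42 - 2878.15 = -1.73
Services balance = 3779.48 - 2780.16 = 999.32
Trade balance (goods + services) = -1.73 + 999.32 = 997.59
Net primary income = 491.83
Net secondary income = -353.33
Current account = 997.59 + 491.83 + (-353.33) = 1136.09

1136.09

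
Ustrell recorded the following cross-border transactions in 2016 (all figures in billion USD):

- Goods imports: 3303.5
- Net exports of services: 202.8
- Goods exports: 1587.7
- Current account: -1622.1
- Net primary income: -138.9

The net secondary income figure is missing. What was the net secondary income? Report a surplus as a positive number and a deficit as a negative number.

29.8

Current account = goods balance + services balance + net primary income + net secondary income
Sum of the known components = -1651.9
Net secondary income = CA - (known components) = -1622.1 - (-1651.9) = 29.8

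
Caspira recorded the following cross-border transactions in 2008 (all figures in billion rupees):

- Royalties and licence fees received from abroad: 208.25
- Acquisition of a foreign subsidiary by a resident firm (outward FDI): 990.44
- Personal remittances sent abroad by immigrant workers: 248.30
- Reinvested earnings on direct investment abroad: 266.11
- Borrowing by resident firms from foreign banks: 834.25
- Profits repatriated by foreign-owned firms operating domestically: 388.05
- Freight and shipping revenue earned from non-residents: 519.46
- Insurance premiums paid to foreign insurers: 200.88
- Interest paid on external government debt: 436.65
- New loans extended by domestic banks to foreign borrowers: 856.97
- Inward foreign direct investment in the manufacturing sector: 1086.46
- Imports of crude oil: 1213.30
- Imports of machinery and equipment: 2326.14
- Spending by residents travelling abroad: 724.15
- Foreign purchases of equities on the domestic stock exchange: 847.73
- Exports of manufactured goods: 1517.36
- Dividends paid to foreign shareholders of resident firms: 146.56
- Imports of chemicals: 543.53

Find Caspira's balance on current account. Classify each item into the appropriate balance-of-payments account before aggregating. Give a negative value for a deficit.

Goods: 1517.36 - 2326.14 - 1213.30 - 543.53 = -2565.61
Services: 208.25 - 724.15 - 200.88 + 519.46 = -197.32
Primary income: -436.65 + 266.11 - 146.56 - 388.05 = -705.15
Secondary income: -248.30
Current account = (-2565.61) + (-197.32) + (-705.15) + (-248.30) = -3716.38
(Excluded from the current account — financial account: acquisition of a foreign subsidiary by a resident firm (outward FDI) 990.44, borrowing by resident firms from foreign banks 834.25, new loans extended by domestic banks to foreign borrowers 856.97, inward foreign direct investment in the manufacturing sector 1086.46, foreign purchases of equities on the domestic stock exchange 847.73.)

-3716.38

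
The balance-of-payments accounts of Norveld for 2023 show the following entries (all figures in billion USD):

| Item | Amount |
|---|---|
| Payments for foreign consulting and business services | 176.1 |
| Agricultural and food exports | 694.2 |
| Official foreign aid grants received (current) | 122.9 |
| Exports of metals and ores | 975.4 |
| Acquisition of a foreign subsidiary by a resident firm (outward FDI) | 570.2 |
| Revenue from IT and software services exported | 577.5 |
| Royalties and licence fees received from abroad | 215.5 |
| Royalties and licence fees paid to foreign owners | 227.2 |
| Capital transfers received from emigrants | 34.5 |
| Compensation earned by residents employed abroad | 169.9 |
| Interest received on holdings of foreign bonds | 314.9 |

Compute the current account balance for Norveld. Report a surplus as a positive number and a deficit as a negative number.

2667.0

Goods: 975.4 + 694.2 = 1669.6
Services: -176.1 + 215.5 - 227.2 + 577.5 = 389.7
Primary income: 314.9 + 169.9 = 484.8
Secondary income: 122.9
Current account = 1669.6 + 389.7 + 484.8 + 122.9 = 2667.0
(Excluded from the current account — financial account: acquisition of a foreign subsidiary by a resident firm (outward FDI) 570.2; capital account: capital transfers received from emigrants 34.5.)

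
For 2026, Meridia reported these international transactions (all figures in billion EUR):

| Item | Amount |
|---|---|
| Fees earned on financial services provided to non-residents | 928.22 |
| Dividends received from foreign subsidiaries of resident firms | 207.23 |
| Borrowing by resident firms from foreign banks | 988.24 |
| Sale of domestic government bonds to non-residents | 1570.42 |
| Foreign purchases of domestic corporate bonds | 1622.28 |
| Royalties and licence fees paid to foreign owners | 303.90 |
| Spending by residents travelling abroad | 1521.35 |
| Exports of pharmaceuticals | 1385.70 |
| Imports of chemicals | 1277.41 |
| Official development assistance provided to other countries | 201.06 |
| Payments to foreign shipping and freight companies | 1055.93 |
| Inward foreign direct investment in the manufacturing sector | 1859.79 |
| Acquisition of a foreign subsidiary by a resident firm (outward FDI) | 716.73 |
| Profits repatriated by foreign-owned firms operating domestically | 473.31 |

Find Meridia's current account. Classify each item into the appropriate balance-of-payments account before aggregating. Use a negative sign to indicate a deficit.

Goods: 1385.70 - 1277.41 = 108.29
Services: 928.22 - 303.90 - 1521.35 - 1055.93 = -1952.96
Primary income: -473.31 + 207.23 = -266.08
Secondary income: -201.06
Current account = 108.29 + (-1952.96) + (-266.08) + (-201.06) = -2311.81
(Excluded from the current account — financial account: borrowing by resident firms from foreign banks 988.24, sale of domestic government bonds to non-residents 1570.42, foreign purchases of domestic corporate bonds 1622.28, inward foreign direct investment in the manufacturing sector 1859.79, acquisition of a foreign subsidiary by a resident firm (outward FDI) 716.73.)

-2311.81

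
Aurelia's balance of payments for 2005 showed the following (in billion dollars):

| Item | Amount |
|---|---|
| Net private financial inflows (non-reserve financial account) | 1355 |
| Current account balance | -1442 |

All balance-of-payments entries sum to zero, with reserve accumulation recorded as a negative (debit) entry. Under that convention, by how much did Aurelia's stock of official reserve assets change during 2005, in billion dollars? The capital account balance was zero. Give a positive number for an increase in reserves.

Official reserve transactions balance = -((-1442) + 1355) = 87
An accumulation of reserves is recorded as a debit (negative entry), so the change in the stock of reserves is the negative of that balance.
Change in official reserves = -(87) = -87

-87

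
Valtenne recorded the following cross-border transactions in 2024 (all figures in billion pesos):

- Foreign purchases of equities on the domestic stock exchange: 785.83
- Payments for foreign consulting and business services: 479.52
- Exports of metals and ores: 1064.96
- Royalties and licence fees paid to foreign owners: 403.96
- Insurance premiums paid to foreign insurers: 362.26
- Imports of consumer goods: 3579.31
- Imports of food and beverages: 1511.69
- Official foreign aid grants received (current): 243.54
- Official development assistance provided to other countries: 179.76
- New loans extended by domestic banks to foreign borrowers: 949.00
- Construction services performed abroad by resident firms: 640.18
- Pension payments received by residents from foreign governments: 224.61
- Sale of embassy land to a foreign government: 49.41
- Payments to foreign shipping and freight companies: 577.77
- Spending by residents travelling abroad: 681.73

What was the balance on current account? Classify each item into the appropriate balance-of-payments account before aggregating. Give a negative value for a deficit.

-5602.71

Goods: -3579.31 + 1064.96 - 1511.69 = -4026.04
Services: -577.77 - 403.96 + 640.18 - 362.26 - 479.52 - 681.73 = -1865.06
Secondary income: -179.76 + 243.54 + 224.61 = 288.39
Current account = (-4026.04) + (-1865.06) + 288.39 = -5602.71
(Excluded from the current account — financial account: foreign purchases of equities on the domestic stock exchange 785.83, new loans extended by domestic banks to foreign borrowers 949.00; capital account: sale of embassy land to a foreign government 49.41.)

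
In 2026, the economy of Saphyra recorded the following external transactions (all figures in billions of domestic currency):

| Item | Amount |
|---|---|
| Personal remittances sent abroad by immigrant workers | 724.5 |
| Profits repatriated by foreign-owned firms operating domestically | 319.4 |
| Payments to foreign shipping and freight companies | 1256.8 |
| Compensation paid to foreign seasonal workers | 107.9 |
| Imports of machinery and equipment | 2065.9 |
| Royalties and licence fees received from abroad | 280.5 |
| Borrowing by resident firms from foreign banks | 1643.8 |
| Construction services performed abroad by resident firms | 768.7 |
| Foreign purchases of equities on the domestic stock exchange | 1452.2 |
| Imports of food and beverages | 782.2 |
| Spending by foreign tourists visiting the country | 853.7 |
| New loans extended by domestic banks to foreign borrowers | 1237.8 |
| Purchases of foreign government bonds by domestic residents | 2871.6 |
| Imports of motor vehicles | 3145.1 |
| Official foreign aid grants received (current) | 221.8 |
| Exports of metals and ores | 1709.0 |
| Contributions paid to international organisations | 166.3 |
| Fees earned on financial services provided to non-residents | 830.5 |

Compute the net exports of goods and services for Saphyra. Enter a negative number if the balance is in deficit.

Goods: -782.2 + 1709.0 - 3145.1 - 2065.9 = -4284.2
Services: 280.5 + 853.7 + 830.5 + 768.7 - 1256.8 = 1476.6
Trade balance = -4284.2 + 1476.6 = -2807.6
(Excluded from the trade balance — secondary income: personal remittances sent abroad by immigrant workers 724.5, official foreign aid grants received (current) 221.8, contributions paid to international organisations 166.3; primary income: profits repatriated by foreign-owned firms operating domestically 319.4, compensation paid to foreign seasonal workers 107.9; financial account: borrowing by resident firms from foreign banks 1643.8, foreign purchases of equities on the domestic stock exchange 1452.2, new loans extended by domestic banks to foreign borrowers 1237.8, purchases of foreign government bonds by domestic residents 2871.6.)

-2807.6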